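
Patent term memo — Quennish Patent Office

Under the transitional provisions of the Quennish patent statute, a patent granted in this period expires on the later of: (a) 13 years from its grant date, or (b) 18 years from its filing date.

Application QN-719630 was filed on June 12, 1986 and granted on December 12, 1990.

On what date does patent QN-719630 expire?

(a) grant + 13 years → 12 December 2003.
(b) filing + 18 years → 12 June 2004.
Later of the two: 12 June 2004.

June 12, 2004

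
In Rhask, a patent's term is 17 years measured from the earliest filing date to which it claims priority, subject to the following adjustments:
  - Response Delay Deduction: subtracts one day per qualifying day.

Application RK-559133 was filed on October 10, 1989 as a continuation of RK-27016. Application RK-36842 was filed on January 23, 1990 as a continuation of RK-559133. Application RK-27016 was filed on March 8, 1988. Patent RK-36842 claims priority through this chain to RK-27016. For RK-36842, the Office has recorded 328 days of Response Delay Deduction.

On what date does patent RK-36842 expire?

April 14, 2004

Earliest priority filing: 8 March 1988.
Base term: 8 March 1988 + 17 years → 8 March 2005.
Response Delay Deduction: −328 days → 14 April 2004.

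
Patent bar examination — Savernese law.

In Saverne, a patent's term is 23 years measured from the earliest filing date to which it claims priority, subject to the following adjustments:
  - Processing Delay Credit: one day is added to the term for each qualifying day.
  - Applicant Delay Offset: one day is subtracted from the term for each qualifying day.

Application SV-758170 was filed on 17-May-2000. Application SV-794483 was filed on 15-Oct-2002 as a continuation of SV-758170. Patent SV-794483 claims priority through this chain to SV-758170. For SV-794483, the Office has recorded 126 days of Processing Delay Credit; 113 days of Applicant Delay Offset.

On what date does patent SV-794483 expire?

Earliest priority filing: 17 May 2000.
Base term: 17 May 2000 + 23 years → 17 May 2023.
Processing Delay Credit: +126 days → 20 September 2023.
Applicant Delay Offset: −113 days → 30 May 2023.

2023-05-30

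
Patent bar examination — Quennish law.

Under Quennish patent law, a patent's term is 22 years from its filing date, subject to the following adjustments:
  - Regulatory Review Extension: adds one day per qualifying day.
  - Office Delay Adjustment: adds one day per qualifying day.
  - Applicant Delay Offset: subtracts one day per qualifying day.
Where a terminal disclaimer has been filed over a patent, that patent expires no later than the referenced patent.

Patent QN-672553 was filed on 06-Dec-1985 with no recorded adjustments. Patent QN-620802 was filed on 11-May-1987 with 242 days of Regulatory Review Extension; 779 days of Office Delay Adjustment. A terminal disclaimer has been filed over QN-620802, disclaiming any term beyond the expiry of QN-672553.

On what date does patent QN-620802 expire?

Natural term of QN-620802:
  Base: filing + 22 years → 11 May 2009.
  Regulatory Review Extension: +242 days → 8 January 2010.
  Office Delay Adjustment: +779 days → 26 February 2012.
Expiry of referenced patent QN-672553:
  Base: filing + 22 years → 6 December 2007.
Terminal disclaimer: QN-620802 expires on the earlier of 26 February 2012 and 6 December 2007.

December 6, 2007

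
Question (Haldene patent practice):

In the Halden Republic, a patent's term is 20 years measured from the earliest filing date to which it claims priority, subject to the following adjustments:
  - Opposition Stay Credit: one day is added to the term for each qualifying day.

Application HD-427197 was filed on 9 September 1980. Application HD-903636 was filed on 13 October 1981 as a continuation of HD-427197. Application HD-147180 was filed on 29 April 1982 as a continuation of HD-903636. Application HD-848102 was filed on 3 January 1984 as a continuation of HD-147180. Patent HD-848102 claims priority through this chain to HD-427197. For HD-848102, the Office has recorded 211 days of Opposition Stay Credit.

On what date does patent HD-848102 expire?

2001-04-08

Earliest priority filing: 9 September 1980.
Base term: 9 September 1980 + 20 years → 9 September 2000.
Opposition Stay Credit: +211 days → 8 April 2001.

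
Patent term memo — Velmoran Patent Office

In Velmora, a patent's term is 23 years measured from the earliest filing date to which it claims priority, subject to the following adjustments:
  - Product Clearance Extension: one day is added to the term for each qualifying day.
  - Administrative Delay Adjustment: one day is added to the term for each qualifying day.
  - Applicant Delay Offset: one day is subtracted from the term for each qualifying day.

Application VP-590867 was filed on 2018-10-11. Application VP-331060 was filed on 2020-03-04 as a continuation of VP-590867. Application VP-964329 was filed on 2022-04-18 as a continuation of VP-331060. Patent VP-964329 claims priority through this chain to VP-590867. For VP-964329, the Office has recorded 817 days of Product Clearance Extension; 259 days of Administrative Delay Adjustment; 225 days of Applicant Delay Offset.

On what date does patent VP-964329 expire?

February 9, 2044

Earliest priority filing: 11 October 2018.
Base term: 11 October 2018 + 23 years → 11 October 2041.
Product Clearance Extension: +817 days → 6 January 2044.
Administrative Delay Adjustment: +259 days → 21 September 2044.
Applicant Delay Offset: −225 days → 9 February 2044.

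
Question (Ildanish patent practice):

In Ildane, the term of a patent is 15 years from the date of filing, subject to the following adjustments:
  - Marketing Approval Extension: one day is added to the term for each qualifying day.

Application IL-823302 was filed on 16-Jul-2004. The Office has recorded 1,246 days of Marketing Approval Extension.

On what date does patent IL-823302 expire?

2022-12-13

Base term: filing date + 15 years → 16 July 2019.
Marketing Approval Extension: +1246 days → 13 December 2022.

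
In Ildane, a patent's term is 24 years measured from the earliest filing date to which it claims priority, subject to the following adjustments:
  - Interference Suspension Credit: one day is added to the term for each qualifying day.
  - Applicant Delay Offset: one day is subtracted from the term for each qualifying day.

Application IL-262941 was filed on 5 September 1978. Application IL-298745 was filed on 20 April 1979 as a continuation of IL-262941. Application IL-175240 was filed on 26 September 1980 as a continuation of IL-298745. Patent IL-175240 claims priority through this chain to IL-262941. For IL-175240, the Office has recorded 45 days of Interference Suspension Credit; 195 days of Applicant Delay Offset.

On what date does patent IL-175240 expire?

April 8, 2002

Earliest priority filing: 5 September 1978.
Base term: 5 September 1978 + 24 years → 5 September 2002.
Interference Suspension Credit: +45 days → 20 October 2002.
Applicant Delay Offset: −195 days → 8 April 2002.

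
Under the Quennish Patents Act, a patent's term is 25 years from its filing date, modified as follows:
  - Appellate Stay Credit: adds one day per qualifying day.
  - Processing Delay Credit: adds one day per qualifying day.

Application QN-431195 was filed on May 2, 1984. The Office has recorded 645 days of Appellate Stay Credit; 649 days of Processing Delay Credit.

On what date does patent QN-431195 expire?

November 16, 2012

Base term: filing date + 25 years → 2 May 2009.
Appellate Stay Credit: +645 days → 6 February 2011.
Processing Delay Credit: +649 days → 16 November 2012.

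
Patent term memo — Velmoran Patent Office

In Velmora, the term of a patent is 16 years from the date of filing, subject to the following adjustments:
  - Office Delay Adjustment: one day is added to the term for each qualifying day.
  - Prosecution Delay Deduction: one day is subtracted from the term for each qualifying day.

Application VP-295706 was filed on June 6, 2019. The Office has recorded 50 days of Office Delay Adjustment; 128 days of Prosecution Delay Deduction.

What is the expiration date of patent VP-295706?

Base term: filing date + 16 years → 6 June 2035.
Office Delay Adjustment: +50 days → 26 July 2035.
Prosecution Delay Deduction: −128 days → 20 March 2035.

2035-03-20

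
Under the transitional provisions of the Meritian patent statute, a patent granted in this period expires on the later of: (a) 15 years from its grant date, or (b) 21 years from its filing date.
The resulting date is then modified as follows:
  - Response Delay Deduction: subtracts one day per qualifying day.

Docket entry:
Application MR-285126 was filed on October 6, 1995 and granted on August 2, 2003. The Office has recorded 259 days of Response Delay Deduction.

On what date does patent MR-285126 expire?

2017-11-16

(a) grant + 15 years → 2 August 2018.
(b) filing + 21 years → 6 October 2016.
Later of the two: 2 August 2018.
Response Delay Deduction: −259 days → 16 November 2017.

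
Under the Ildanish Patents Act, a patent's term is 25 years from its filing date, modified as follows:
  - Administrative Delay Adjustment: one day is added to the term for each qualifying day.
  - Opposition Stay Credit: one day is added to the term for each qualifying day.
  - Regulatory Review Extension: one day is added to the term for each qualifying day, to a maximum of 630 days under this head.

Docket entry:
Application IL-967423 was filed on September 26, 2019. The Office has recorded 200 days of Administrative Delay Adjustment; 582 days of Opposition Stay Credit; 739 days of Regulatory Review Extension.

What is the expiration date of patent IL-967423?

Base term: filing date + 25 years → 26 September 2044.
Administrative Delay Adjustment: +200 days → 14 April 2045.
Opposition Stay Credit: +582 days → 17 November 2046.
Regulatory Review Extension: 739 days claimed exceeds the 630-day cap, so +630 days → 8 August 2048.

2048-08-08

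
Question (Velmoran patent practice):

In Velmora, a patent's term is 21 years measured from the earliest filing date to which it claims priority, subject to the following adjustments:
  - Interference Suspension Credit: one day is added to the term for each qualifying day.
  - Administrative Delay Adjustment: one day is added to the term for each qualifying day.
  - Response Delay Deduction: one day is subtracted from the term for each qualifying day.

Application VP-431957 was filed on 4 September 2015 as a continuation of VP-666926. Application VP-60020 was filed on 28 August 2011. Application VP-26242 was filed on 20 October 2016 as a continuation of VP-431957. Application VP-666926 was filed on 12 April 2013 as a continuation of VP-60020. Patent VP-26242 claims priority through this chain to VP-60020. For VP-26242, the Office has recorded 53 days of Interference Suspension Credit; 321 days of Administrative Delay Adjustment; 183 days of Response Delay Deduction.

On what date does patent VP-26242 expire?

Earliest priority filing: 28 August 2011.
Base term: 28 August 2011 + 21 years → 28 August 2032.
Interference Suspension Credit: +53 days → 20 October 2032.
Administrative Delay Adjustment: +321 days → 6 September 2033.
Response Delay Deduction: −183 days → 7 March 2033.

2033-03-07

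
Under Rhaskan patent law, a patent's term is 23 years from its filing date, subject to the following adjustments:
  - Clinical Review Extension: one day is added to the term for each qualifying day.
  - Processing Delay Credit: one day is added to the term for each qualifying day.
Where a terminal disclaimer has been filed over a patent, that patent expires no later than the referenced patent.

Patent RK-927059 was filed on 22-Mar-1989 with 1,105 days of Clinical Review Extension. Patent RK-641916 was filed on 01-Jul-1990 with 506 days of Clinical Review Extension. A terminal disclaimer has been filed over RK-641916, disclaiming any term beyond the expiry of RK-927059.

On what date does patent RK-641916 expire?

Natural term of RK-641916:
  Base: filing + 23 years → 1 July 2013.
  Clinical Review Extension: +506 days → 19 November 2014.
Expiry of referenced patent RK-927059:
  Base: filing + 23 years → 22 March 2012.
  Clinical Review Extension: +1105 days → 1 April 2015.
Terminal disclaimer: RK-641916 expires on the earlier of 19 November 2014 and 1 April 2015.

2014-11-19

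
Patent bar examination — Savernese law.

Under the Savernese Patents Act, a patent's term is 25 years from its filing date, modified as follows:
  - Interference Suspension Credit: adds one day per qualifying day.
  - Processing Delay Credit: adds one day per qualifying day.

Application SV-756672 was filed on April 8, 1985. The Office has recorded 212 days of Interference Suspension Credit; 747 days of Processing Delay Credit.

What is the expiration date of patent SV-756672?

Base term: filing date + 25 years → 8 April 2010.
Interference Suspension Credit: +212 days → 6 November 2010.
Processing Delay Credit: +747 days → 22 November 2012.

November 22, 2012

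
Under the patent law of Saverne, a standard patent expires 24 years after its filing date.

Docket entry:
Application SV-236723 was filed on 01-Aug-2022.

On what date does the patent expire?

2046-08-01

Filing date + 24 years → 1 August 2046.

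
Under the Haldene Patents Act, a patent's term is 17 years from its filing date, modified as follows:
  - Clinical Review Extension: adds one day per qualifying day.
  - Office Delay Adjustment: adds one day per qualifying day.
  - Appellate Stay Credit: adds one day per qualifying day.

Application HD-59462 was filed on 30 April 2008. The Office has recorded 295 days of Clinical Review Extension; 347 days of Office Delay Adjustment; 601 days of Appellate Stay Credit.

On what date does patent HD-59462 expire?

Base term: filing date + 17 years → 30 April 2025.
Clinical Review Extension: +295 days → 19 February 2026.
Office Delay Adjustment: +347 days → 1 February 2027.
Appellate Stay Credit: +601 days → 24 September 2028.

2028-09-24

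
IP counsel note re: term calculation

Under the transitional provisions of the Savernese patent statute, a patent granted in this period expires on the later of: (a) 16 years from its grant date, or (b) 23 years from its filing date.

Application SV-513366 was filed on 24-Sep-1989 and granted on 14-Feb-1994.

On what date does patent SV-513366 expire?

(a) grant + 16 years → 14 February 2010.
(b) filing + 23 years → 24 September 2012.
Later of the two: 24 September 2012.

2012-09-24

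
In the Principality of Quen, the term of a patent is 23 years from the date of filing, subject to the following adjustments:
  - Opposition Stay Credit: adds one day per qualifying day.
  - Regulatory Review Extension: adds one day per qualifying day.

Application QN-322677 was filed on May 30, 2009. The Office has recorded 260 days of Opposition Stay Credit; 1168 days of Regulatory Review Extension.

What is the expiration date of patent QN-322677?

Base term: filing date + 23 years → 30 May 2032.
Opposition Stay Credit: +260 days → 14 February 2033.
Regulatory Review Extension: +1168 days → 27 April 2036.

April 27, 2036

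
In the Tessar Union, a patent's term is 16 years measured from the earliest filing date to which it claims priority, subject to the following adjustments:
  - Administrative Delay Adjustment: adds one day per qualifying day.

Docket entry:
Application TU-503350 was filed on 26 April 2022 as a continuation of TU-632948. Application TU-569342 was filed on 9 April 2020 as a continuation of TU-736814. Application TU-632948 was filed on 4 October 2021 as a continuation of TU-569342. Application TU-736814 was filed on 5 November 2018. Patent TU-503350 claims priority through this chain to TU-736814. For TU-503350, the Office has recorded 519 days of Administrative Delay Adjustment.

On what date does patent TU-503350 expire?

Earliest priority filing: 5 November 2018.
Base term: 5 November 2018 + 16 years → 5 November 2034.
Administrative Delay Adjustment: +519 days → 7 April 2036.

2036-04-07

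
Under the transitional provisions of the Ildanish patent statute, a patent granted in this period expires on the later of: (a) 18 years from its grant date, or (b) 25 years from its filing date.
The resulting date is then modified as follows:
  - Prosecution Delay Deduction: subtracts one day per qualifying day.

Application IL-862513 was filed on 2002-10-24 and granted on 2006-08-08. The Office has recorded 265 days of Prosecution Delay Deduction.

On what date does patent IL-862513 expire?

(a) grant + 18 years → 8 August 2024.
(b) filing + 25 years → 24 October 2027.
Later of the two: 24 October 2027.
Prosecution Delay Deduction: −265 days → 1 February 2027.

February 1, 2027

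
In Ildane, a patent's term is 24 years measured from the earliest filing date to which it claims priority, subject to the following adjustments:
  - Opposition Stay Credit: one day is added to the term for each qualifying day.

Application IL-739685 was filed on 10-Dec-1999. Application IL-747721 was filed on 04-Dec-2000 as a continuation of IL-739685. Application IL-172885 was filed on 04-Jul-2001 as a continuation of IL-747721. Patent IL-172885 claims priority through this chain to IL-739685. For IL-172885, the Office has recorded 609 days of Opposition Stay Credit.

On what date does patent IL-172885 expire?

August 10, 2025

Earliest priority filing: 10 December 1999.
Base term: 10 December 1999 + 24 years → 10 December 2023.
Opposition Stay Credit: +609 days → 10 August 2025.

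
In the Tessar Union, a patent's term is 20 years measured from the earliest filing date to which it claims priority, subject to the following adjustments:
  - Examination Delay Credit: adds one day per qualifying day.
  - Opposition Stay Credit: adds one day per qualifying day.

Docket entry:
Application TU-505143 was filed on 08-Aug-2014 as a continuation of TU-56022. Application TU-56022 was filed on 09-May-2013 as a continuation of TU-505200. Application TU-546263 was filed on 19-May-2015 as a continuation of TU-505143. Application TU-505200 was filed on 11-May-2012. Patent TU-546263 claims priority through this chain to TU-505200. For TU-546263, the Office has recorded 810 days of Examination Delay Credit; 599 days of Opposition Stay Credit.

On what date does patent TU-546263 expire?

March 20, 2036

Earliest priority filing: 11 May 2012.
Base term: 11 May 2012 + 20 years → 11 May 2032.
Examination Delay Credit: +810 days → 30 July 2034.
Opposition Stay Credit: +599 days → 20 March 2036.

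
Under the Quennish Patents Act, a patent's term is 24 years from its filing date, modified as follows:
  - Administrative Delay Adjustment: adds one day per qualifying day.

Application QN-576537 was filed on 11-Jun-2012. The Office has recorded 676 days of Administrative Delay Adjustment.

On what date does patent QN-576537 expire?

April 18, 2038

Base term: filing date + 24 years → 11 June 2036.
Administrative Delay Adjustment: +676 days → 18 April 2038.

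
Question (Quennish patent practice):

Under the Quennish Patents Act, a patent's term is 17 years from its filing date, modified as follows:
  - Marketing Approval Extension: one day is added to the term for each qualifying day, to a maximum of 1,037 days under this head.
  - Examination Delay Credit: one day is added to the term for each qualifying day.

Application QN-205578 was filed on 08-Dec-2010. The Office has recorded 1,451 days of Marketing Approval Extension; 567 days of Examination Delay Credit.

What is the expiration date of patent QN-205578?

2032-04-29

Base term: filing date + 17 years → 8 December 2027.
Marketing Approval Extension: 1451 days claimed exceeds the 1037-day cap, so +1037 days → 10 October 2030.
Examination Delay Credit: +567 days → 29 April 2032.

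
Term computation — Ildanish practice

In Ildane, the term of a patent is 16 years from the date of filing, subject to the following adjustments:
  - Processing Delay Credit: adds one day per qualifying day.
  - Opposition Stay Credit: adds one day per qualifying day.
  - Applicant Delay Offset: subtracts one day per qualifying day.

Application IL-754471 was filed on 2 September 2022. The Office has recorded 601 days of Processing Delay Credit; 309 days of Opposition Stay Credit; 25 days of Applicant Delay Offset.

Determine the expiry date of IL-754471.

Base term: filing date + 16 years → 2 September 2038.
Processing Delay Credit: +601 days → 25 April 2040.
Opposition Stay Credit: +309 days → 28 February 2041.
Applicant Delay Offset: −25 days → 3 February 2041.

February 3, 2041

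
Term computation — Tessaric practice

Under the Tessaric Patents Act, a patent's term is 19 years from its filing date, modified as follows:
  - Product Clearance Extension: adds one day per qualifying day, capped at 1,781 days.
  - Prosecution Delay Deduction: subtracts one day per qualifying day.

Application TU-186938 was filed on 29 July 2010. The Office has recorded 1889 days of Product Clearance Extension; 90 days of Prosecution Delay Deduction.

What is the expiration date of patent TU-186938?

Base term: filing date + 19 years → 29 July 2029.
Product Clearance Extension: 1889 days claimed exceeds the 1781-day cap, so +1781 days → 14 June 2034.
Prosecution Delay Deduction: −90 days → 16 March 2034.

2034-03-16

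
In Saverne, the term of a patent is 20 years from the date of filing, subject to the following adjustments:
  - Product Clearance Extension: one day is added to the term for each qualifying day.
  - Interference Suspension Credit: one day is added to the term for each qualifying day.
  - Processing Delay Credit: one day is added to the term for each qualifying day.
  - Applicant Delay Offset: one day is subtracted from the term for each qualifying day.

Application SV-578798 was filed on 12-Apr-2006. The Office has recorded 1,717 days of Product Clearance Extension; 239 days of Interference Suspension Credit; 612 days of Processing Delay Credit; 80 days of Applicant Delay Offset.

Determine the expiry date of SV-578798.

2033-02-02

Base term: filing date + 20 years → 12 April 2026.
Product Clearance Extension: +1717 days → 24 December 2030.
Interference Suspension Credit: +239 days → 20 August 2031.
Processing Delay Credit: +612 days → 23 April 2033.
Applicant Delay Offset: −80 days → 2 February 2033.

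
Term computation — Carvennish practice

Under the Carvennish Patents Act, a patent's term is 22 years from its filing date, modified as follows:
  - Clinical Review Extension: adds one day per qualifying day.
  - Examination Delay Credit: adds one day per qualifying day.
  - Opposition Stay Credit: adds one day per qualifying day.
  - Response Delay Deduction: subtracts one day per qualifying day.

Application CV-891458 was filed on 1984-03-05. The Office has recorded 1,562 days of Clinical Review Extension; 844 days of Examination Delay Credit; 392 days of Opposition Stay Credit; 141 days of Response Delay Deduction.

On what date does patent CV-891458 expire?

2013-06-13

Base term: filing date + 22 years → 5 March 2006.
Clinical Review Extension: +1562 days → 14 June 2010.
Examination Delay Credit: +844 days → 5 October 2012.
Opposition Stay Credit: +392 days → 1 November 2013.
Response Delay Deduction: −141 days → 13 June 2013.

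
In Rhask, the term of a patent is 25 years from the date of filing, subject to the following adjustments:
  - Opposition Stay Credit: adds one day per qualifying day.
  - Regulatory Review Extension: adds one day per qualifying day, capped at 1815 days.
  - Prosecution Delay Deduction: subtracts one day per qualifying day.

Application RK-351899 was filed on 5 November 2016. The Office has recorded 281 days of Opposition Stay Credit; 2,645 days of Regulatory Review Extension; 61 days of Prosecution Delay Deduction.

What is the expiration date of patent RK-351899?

June 2, 2047

Base term: filing date + 25 years → 5 November 2041.
Opposition Stay Credit: +281 days → 13 August 2042.
Regulatory Review Extension: 2645 days claimed exceeds the 1815-day cap, so +1815 days → 2 August 2047.
Prosecution Delay Deduction: −61 days → 2 June 2047.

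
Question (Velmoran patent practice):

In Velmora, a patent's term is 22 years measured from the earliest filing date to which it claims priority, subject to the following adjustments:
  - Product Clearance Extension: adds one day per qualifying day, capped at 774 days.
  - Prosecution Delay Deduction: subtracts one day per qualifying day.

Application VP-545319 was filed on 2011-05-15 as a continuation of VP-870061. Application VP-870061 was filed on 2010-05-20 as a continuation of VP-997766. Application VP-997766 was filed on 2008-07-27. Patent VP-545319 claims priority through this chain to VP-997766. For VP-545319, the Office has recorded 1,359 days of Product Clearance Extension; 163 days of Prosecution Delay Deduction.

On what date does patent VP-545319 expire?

Earliest priority filing: 27 July 2008.
Base term: 27 July 2008 + 22 years → 27 July 2030.
Product Clearance Extension: 1359 days claimed exceeds the 774-day cap, so +774 days → 8 September 2032.
Prosecution Delay Deduction: −163 days → 29 March 2032.

March 29, 2032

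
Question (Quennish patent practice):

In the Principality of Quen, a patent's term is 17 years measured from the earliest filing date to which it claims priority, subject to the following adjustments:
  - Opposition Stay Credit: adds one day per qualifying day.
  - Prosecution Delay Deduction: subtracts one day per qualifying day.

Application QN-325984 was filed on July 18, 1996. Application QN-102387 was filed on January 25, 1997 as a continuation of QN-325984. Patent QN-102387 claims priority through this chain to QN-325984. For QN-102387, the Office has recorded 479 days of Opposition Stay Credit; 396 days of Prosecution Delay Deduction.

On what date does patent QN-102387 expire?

Earliest priority filing: 18 July 1996.
Base term: 18 July 1996 + 17 years → 18 July 2013.
Opposition Stay Credit: +479 days → 9 November 2014.
Prosecution Delay Deduction: −396 days → 9 October 2013.

October 9, 2013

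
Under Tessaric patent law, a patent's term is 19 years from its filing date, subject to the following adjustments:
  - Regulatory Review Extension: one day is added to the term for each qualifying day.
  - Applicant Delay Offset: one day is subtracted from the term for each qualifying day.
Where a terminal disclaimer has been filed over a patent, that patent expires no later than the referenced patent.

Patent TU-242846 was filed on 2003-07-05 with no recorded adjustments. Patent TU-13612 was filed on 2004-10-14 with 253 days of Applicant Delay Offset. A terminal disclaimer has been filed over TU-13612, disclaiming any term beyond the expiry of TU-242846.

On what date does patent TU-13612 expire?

Natural term of TU-13612:
  Base: filing + 19 years → 14 October 2023.
  Applicant Delay Offset: −253 days → 3 February 2023.
Expiry of referenced patent TU-242846:
  Base: filing + 19 years → 5 July 2022.
Terminal disclaimer: TU-13612 expires on the earlier of 3 February 2023 and 5 July 2022.

July 5, 2022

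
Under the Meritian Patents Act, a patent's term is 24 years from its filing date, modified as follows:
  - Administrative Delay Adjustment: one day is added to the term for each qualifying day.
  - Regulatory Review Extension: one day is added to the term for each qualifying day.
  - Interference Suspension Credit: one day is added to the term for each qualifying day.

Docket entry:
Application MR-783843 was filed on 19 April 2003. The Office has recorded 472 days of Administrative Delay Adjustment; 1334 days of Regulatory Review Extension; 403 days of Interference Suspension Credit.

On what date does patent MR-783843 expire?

Base term: filing date + 24 years → 19 April 2027.
Administrative Delay Adjustment: +472 days → 3 August 2028.
Regulatory Review Extension: +1334 days → 29 March 2032.
Interference Suspension Credit: +403 days → 6 May 2033.

May 6, 2033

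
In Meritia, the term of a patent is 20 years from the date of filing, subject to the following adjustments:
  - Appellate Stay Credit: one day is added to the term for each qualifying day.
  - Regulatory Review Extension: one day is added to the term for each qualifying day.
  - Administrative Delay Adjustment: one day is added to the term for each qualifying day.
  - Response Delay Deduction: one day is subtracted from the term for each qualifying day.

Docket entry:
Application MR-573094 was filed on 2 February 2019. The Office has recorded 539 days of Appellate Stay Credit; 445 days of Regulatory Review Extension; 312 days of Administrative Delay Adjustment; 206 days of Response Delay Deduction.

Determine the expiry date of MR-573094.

Base term: filing date + 20 years → 2 February 2039.
Appellate Stay Credit: +539 days → 25 July 2040.
Regulatory Review Extension: +445 days → 13 October 2041.
Administrative Delay Adjustment: +312 days → 21 August 2042.
Response Delay Deduction: −206 days → 27 January 2042.

January 27, 2042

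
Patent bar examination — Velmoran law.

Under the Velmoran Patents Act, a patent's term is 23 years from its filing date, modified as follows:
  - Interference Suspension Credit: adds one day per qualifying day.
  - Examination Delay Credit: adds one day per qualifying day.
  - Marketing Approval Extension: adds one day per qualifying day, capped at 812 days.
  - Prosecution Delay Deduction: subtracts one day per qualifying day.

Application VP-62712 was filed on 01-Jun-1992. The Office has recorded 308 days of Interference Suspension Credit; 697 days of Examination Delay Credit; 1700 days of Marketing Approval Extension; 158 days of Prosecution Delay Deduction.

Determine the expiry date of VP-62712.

Base term: filing date + 23 years → 1 June 2015.
Interference Suspension Credit: +308 days → 4 April 2016.
Examination Delay Credit: +697 days → 2 March 2018.
Marketing Approval Extension: 1700 days claimed exceeds the 812-day cap, so +812 days → 22 May 2020.
Prosecution Delay Deduction: −158 days → 16 December 2019.

2019-12-16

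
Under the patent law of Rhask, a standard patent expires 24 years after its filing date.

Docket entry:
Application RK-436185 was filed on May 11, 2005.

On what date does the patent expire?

Filing date + 24 years → 11 May 2029.

2029-05-11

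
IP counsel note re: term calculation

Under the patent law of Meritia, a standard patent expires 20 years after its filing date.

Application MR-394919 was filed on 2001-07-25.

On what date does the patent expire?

Filing date + 20 years → 25 July 2021.

2021-07-25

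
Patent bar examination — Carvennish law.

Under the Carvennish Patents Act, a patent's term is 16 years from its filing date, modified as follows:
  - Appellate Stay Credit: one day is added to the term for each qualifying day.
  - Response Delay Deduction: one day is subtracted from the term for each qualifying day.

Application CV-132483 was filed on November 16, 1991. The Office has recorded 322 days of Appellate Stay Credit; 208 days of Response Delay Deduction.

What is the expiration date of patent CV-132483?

Base term: filing date + 16 years → 16 November 2007.
Appellate Stay Credit: +322 days → 3 October 2008.
Response Delay Deduction: −208 days → 9 March 2008.

2008-03-09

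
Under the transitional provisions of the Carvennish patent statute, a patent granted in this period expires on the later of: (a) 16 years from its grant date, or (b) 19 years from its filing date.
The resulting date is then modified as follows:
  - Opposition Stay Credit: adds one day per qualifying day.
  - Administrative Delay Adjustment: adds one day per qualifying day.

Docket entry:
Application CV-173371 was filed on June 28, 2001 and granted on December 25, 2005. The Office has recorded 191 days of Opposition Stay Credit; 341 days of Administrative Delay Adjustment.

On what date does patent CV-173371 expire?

(a) grant + 16 years → 25 December 2021.
(b) filing + 19 years → 28 June 2020.
Later of the two: 25 December 2021.
Opposition Stay Credit: +191 days → 4 July 2022.
Administrative Delay Adjustment: +341 days → 10 June 2023.

2023-06-10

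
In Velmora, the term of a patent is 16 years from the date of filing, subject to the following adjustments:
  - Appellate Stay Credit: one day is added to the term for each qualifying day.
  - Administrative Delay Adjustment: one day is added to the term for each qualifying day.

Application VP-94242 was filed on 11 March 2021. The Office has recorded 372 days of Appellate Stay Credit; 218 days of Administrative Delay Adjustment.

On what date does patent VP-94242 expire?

Base term: filing date + 16 years → 11 March 2037.
Appellate Stay Credit: +372 days → 18 March 2038.
Administrative Delay Adjustment: +218 days → 22 October 2038.

2038-10-22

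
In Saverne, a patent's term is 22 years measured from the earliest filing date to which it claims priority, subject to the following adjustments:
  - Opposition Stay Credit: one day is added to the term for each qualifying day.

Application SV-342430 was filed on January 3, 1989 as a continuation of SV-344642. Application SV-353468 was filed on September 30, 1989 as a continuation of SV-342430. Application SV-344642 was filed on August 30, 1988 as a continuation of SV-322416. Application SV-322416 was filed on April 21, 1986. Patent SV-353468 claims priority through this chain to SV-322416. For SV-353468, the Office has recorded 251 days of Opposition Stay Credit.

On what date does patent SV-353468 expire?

2008-12-28

Earliest priority filing: 21 April 1986.
Base term: 21 April 1986 + 22 years → 21 April 2008.
Opposition Stay Credit: +251 days → 28 December 2008.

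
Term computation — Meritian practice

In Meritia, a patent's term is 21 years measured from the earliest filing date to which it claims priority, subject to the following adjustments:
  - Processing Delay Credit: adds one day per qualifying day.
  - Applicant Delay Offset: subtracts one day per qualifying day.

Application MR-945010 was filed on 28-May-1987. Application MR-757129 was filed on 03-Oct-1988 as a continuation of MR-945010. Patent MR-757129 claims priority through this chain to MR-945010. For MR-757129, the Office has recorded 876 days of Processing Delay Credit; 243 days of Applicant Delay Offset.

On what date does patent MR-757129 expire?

February 20, 2010

Earliest priority filing: 28 May 1987.
Base term: 28 May 1987 + 21 years → 28 May 2008.
Processing Delay Credit: +876 days → 21 October 2010.
Applicant Delay Offset: −243 days → 20 February 2010.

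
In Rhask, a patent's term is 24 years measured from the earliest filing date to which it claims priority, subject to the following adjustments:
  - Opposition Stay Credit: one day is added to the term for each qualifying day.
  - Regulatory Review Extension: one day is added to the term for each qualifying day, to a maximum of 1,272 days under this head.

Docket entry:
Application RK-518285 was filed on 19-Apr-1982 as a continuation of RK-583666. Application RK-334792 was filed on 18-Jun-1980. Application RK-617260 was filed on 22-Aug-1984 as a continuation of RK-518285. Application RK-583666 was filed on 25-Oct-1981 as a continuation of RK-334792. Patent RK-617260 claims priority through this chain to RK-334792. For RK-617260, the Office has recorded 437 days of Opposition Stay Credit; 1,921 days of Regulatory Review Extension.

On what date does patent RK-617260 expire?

Earliest priority filing: 18 June 1980.
Base term: 18 June 1980 + 24 years → 18 June 2004.
Opposition Stay Credit: +437 days → 29 August 2005.
Regulatory Review Extension: 1921 days claimed exceeds the 1272-day cap, so +1272 days → 21 February 2009.

2009-02-21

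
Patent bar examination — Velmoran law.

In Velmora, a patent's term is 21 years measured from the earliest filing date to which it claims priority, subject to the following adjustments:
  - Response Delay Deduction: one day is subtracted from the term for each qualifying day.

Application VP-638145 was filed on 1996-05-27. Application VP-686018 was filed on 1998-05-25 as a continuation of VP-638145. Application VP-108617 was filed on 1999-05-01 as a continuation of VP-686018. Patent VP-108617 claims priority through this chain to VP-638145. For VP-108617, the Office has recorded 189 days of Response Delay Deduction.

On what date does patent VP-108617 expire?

Earliest priority filing: 27 May 1996.
Base term: 27 May 1996 + 21 years → 27 May 2017.
Response Delay Deduction: −189 days → 19 November 2016.

November 19, 2016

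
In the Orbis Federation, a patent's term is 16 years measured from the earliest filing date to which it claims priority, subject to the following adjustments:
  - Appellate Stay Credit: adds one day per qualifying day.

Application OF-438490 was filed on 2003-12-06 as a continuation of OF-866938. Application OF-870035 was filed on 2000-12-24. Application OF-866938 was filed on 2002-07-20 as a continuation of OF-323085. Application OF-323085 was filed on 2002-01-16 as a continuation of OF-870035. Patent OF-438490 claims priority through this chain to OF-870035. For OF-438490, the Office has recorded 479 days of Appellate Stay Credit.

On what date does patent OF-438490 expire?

Earliest priority filing: 24 December 2000.
Base term: 24 December 2000 + 16 years → 24 December 2016.
Appellate Stay Credit: +479 days → 17 April 2018.

2018-04-17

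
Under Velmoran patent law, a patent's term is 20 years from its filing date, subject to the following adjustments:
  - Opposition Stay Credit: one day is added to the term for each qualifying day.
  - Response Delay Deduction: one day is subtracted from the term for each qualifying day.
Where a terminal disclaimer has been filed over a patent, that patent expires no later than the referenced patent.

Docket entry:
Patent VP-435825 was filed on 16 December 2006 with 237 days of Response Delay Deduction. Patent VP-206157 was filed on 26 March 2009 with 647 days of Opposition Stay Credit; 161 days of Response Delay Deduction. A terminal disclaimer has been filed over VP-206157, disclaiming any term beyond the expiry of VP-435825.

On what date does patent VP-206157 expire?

April 23, 2026

Natural term of VP-206157:
  Base: filing + 20 years → 26 March 2029.
  Opposition Stay Credit: +647 days → 2 January 2031.
  Response Delay Deduction: −161 days → 25 July 2030.
Expiry of referenced patent VP-435825:
  Base: filing + 20 years → 16 December 2026.
  Response Delay Deduction: −237 days → 23 April 2026.
Terminal disclaimer: VP-206157 expires on the earlier of 25 July 2030 and 23 April 2026.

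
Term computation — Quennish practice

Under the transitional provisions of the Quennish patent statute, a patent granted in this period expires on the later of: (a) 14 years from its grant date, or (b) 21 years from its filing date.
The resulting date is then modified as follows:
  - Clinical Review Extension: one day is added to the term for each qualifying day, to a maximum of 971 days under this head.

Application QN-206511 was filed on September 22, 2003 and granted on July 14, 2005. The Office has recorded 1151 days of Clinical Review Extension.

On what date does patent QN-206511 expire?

May 21, 2027

(a) grant + 14 years → 14 July 2019.
(b) filing + 21 years → 22 September 2024.
Later of the two: 22 September 2024.
Clinical Review Extension: 1151 days claimed exceeds the 971-day cap, so +971 days → 21 May 2027.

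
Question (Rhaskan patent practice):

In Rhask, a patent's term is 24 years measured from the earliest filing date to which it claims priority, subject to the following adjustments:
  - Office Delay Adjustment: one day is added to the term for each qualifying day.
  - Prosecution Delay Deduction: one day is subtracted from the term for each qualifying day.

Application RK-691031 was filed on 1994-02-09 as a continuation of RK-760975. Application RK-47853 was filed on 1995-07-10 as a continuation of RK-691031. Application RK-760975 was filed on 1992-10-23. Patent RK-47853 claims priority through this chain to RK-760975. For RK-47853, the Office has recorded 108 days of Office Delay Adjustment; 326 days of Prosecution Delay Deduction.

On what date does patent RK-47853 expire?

March 19, 2016

Earliest priority filing: 23 October 1992.
Base term: 23 October 1992 + 24 years → 23 October 2016.
Office Delay Adjustment: +108 days → 8 February 2017.
Prosecution Delay Deduction: −326 days → 19 March 2016.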